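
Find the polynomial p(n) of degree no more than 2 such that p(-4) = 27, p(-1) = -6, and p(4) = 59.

Using the Lagrange interpolation formula with nodes -4, -1, 4:
  L_0(n) = (n + 1)(n - 4) / 24
  L_1(n) = (n + 4)(n - 4) / -15
  L_2(n) = (n + 4)(n + 1) / 40
Then p(n) = 27·L_0(n) - 6·L_1(n) + 59·L_2(n).
Expanding and collecting terms gives p(n) = 3n^2 + 4n - 5.
Check: p(-4) = 27. ✓

p(n) = 3n^2 + 4n - 5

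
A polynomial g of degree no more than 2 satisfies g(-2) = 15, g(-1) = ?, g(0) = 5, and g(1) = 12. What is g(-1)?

On equispaced nodes a degree-2 polynomial has vanishing third forward difference, so
  - g(-2) + 3·g(-1) - 3·g(0) + g(1) = 0.
Substituting the known values and solving for g(-1):
  3·g(-1) = 18
  g(-1) = 6.

6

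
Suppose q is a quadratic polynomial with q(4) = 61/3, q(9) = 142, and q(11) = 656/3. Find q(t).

q(t) = 2t^2 - (5/3)t - 5

Write q(t) = at^2 + bt + c. Substituting each data point gives a linear system:
  16a + 4b + c = 61/3
  81a + 9b + c = 142
  121a + 11b + c = 656/3
Solving the system yields a = 2, b = -5/3, c = -5.
So q(t) = 2t² - (5/3)t - 5.
Check: q(11) = 656/3. ✓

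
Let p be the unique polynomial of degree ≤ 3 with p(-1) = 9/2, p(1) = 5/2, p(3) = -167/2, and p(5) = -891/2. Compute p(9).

Write p(n) = an^3 + bn^2 + cn + d. Substituting each data point gives a linear system:
  -a + b - c + d = 9/2
  a + b + c + d = 5/2
  27a + 9b + 3c + d = -167/2
  125a + 25b + 5c + d = -891/2
Solving the system yields a = -4, b = 3/2, c = 3, d = 2.
So p(n) = -4n^3 + (3/2)n^2 + 3n + 2.
Then p(9) = -5531/2.

-5531/2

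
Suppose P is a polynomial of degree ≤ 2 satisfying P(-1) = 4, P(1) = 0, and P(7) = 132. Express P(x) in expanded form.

P(x) = 3x^2 - 2x - 1

Write P(x) = ax^2 + bx + c. Substituting each data point gives a linear system:
  a - b + c = 4
  a + b + c = 0
  49a + 7b + c = 132
Solving the system yields a = 3, b = -2, c = -1.
So P(x) = 3x² - 2x - 1.
Check: P(7) = 132. ✓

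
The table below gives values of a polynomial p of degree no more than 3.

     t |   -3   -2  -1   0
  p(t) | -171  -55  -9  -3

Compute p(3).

75

Using the Lagrange interpolation formula with nodes -3, -2, -1, 0:
  L_0(t) = (t + 2)(t + 1)t / -6
  L_1(t) = (t + 3)(t + 1)t / 2
  L_2(t) = (t + 3)(t + 2)t / -2
  L_3(t) = (t + 3)(t + 2)(t + 1) / 6
Then p(t) = -171·L_0(t) - 55·L_1(t) - 9·L_2(t) - 3·L_3(t).
Expanding and collecting terms gives p(t) = 5t^3 - 5t^2 - 4t - 3.
Evaluating at t = 3: p(3) = 75.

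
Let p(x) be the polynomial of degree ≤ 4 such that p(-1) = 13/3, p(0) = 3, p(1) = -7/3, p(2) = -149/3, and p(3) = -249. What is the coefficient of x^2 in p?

Write p(x) = ax^4 + bx^3 + cx^2 + dx + e. Substituting each data point gives a linear system:
  a - b + c - d + e = 13/3
  e = 3
  a + b + c + d + e = -7/3
  16a + 8b + 4c + 2d + e = -149/3
  81a + 27b + 9c + 3d + e = -249
Solving the system yields a = -3, b = -1/3, c = 1, d = -3, e = 3.
So p(x) = -3x⁴ - (1/3)x³ + x² - 3x + 3.
The coefficient of x^2 is 1.

1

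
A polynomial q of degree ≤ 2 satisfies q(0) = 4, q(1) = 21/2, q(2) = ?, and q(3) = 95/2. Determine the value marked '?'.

25

The 3 known points determine the degree-2 polynomial uniquely.
Write q(s) = as^2 + bs + c. Substituting each data point gives a linear system:
  c = 4
  a + b + c = 21/2
  9a + 3b + c = 95/2
Solving the system yields a = 4, b = 5/2, c = 4.
So q(s) = 4s^2 + (5/2)s + 4.
Then q(2) = 25.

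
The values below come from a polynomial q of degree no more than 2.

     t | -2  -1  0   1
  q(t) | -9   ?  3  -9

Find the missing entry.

On equispaced nodes a degree-2 polynomial has vanishing third forward difference, so
  - q(-2) + 3·q(-1) - 3·q(0) + q(1) = 0.
Substituting the known values and solving for q(-1):
  3·q(-1) = 9
  q(-1) = 3.

3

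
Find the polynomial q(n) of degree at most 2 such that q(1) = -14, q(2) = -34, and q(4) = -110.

Write q(n) = an^2 + bn + c. Substituting each data point gives a linear system:
  a + b + c = -14
  4a + 2b + c = -34
  16a + 4b + c = -110
Solving the system yields a = -6, b = -2, c = -6.
So q(n) = -6n² - 2n - 6.
Check: q(4) = -110. ✓

q(n) = -6n^2 - 2n - 6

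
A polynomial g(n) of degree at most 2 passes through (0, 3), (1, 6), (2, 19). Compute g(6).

171

Forward differences of the values at n = 0, 1, 2:
  g  : 3  6  19
  Δ  : 3  13
  Δ^2: 10
The second differences are constant, confirming degree 2.
Interpolating (Newton forward form) and evaluating at n = 6 gives g(6) = 171.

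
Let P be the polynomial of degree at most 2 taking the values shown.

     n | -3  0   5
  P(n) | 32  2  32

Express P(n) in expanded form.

Write P(n) = an^2 + bn + c. Substituting each data point gives a linear system:
  9a - 3b + c = 32
  c = 2
  25a + 5b + c = 32
Solving the system yields a = 2, b = -4, c = 2.
So P(n) = 2n^2 - 4n + 2.
Check: P(5) = 32. ✓

P(n) = 2n^2 - 4n + 2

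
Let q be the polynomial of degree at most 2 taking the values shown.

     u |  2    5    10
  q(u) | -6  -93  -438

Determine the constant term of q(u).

Write q(u) = au^2 + bu + c. Substituting each data point gives a linear system:
  4a + 2b + c = -6
  25a + 5b + c = -93
  100a + 10b + c = -438
Solving the system yields a = -5, b = 6, c = 2.
So q(u) = -5u² + 6u + 2.
The constant term is 2.

2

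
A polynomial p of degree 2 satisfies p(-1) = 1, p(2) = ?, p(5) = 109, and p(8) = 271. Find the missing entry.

The 3 known points determine the degree-2 polynomial uniquely.
Write p(u) = au^2 + bu + c. Substituting each data point gives a linear system:
  a - b + c = 1
  25a + 5b + c = 109
  64a + 8b + c = 271
Solving the system yields a = 4, b = 2, c = -1.
So p(u) = 4u^2 + 2u - 1.
Then p(2) = 19.

19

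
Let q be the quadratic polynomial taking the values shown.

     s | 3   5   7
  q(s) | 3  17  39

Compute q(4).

9

Using the Lagrange interpolation formula with nodes 3, 5, 7:
  L_0(s) = (s - 5)(s - 7) / 8
  L_1(s) = (s - 3)(s - 7) / -4
  L_2(s) = (s - 3)(s - 5) / 8
Then q(s) = 3·L_0(s) + 17·L_1(s) + 39·L_2(s).
Expanding and collecting terms gives q(s) = s^2 - s - 3.
Evaluating at s = 4: q(4) = 9.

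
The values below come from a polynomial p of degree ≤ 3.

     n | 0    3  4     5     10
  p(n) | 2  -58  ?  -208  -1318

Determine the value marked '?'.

The 4 known points determine the degree-3 polynomial uniquely.
Write p(n) = an^3 + bn^2 + cn + d. Substituting each data point gives a linear system:
  d = 2
  27a + 9b + 3c + d = -58
  125a + 25b + 5c + d = -208
  1000a + 100b + 10c + d = -1318
Solving the system yields a = -1, b = -3, c = -2, d = 2.
So p(n) = -n³ - 3n² - 2n + 2.
Then p(4) = -118.

-118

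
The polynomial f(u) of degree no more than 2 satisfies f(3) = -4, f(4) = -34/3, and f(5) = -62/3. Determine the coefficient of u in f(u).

-1/3

Write f(u) = au^2 + bu + c. Substituting each data point gives a linear system:
  9a + 3b + c = -4
  16a + 4b + c = -34/3
  25a + 5b + c = -62/3
Solving the system yields a = -1, b = -1/3, c = 6.
So f(u) = -u² - (1/3)u + 6.
The coefficient of u is -1/3.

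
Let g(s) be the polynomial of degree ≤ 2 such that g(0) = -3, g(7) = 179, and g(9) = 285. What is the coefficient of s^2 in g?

3

Write g(s) = as^2 + bs + c. Substituting each data point gives a linear system:
  c = -3
  49a + 7b + c = 179
  81a + 9b + c = 285
Solving the system yields a = 3, b = 5, c = -3.
So g(s) = 3s^2 + 5s - 3.
The leading coefficient is 3.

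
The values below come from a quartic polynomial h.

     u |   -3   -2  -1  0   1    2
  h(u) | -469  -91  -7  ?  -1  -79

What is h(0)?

-1

On equispaced nodes a degree-4 polynomial has vanishing fifth forward difference, so
  - h(-3) + 5·h(-2) - 10·h(-1) + 10·h(0) - 5·h(1) + h(2) = 0.
Substituting the known values and solving for h(0):
  10·h(0) = -10
  h(0) = -1.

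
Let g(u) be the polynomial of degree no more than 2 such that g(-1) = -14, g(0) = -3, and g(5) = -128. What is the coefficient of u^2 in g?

Write g(u) = au^2 + bu + c. Substituting each data point gives a linear system:
  a - b + c = -14
  c = -3
  25a + 5b + c = -128
Solving the system yields a = -6, b = 5, c = -3.
So g(u) = -6u² + 5u - 3.
The leading coefficient is -6.

-6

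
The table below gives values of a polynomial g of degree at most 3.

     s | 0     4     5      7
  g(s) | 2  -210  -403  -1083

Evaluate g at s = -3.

77

Using the Lagrange interpolation formula with nodes 0, 4, 5, 7:
  L_0(s) = (s - 4)(s - 5)(s - 7) / -140
  L_1(s) = s(s - 5)(s - 7) / 12
  L_2(s) = s(s - 4)(s - 7) / -10
  L_3(s) = s(s - 4)(s - 5) / 42
Then g(s) = 2·L_0(s) - 210·L_1(s) - 403·L_2(s) - 1083·L_3(s).
Expanding and collecting terms gives g(s) = -3s³ - s² - s + 2.
Evaluating at s = -3: g(-3) = 77.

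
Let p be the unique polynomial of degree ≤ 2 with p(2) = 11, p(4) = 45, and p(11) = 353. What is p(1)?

Write p(s) = as^2 + bs + c. Substituting each data point gives a linear system:
  4a + 2b + c = 11
  16a + 4b + c = 45
  121a + 11b + c = 353
Solving the system yields a = 3, b = -1, c = 1.
So p(s) = 3s² - s + 1.
Then p(1) = 3.

3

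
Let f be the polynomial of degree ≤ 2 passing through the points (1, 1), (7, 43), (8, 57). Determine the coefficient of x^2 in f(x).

1

Write f(x) = ax^2 + bx + c. Substituting each data point gives a linear system:
  a + b + c = 1
  49a + 7b + c = 43
  64a + 8b + c = 57
Solving the system yields a = 1, b = -1, c = 1.
So f(x) = x² - x + 1.
The leading coefficient is 1.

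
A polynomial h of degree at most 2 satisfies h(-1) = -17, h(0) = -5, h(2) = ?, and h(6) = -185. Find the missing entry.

The 3 known points determine the degree-2 polynomial uniquely.
Write h(u) = au^2 + bu + c. Substituting each data point gives a linear system:
  a - b + c = -17
  c = -5
  36a + 6b + c = -185
Solving the system yields a = -6, b = 6, c = -5.
So h(u) = -6u^2 + 6u - 5.
Then h(2) = -17.

-17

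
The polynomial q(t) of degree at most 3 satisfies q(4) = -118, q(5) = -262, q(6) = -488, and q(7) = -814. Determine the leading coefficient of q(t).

-3

Write q(t) = at^3 + bt^2 + ct + d. Substituting each data point gives a linear system:
  64a + 16b + 4c + d = -118
  125a + 25b + 5c + d = -262
  216a + 36b + 6c + d = -488
  343a + 49b + 7c + d = -814
Solving the system yields a = -3, b = 4, c = 3, d = -2.
So q(t) = -3t^3 + 4t^2 + 3t - 2.
The leading coefficient is -3.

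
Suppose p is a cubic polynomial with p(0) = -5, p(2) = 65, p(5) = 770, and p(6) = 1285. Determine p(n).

Write p(n) = an^3 + bn^2 + cn + d. Substituting each data point gives a linear system:
  d = -5
  8a + 4b + 2c + d = 65
  125a + 25b + 5c + d = 770
  216a + 36b + 6c + d = 1285
Solving the system yields a = 5, b = 5, c = 5, d = -5.
So p(n) = 5n^3 + 5n^2 + 5n - 5.
Check: p(5) = 770. ✓

p(n) = 5n^3 + 5n^2 + 5n - 5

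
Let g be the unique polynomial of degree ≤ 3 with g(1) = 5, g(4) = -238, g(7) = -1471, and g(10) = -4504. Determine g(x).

Write g(x) = ax^3 + bx^2 + cx + d. Substituting each data point gives a linear system:
  a + b + c + d = 5
  64a + 16b + 4c + d = -238
  343a + 49b + 7c + d = -1471
  1000a + 100b + 10c + d = -4504
Solving the system yields a = -5, b = 5, c = -1, d = 6.
So g(x) = -5x^3 + 5x^2 - x + 6.
Check: g(1) = 5. ✓

g(x) = -5x^3 + 5x^2 - x + 6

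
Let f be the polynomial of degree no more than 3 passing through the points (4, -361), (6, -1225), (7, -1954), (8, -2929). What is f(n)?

Using the Lagrange interpolation formula with nodes 4, 6, 7, 8:
  L_0(n) = (n - 6)(n - 7)(n - 8) / -24
  L_1(n) = (n - 4)(n - 7)(n - 8) / 4
  L_2(n) = (n - 4)(n - 6)(n - 8) / -3
  L_3(n) = (n - 4)(n - 6)(n - 7) / 8
Then f(n) = -361·L_0(n) - 1225·L_1(n) - 1954·L_2(n) - 2929·L_3(n).
Expanding and collecting terms gives f(n) = -6n³ + 3n² - 6n - 1.
Check: f(4) = -361. ✓

f(n) = -6n^3 + 3n^2 - 6n - 1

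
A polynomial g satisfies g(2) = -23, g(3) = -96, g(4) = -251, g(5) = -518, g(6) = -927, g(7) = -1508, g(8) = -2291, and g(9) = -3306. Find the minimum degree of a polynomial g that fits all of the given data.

Forward differences of the values at u = 2, 3, 4, 5, 6, 7, 8, 9:
  g  : -23  -96  -251  -518  -927  -1508  -2291  -3306
  Δ  : -73  -155  -267  -409  -581  -783  -1015
  Δ^2: -82  -112  -142  -172  -202  -232
  Δ^3: -30  -30  -30  -30  -30
  Δ^4: 0  0  0  0
  Δ^5: 0  0  0
  Δ^6: 0  0
  Δ^7: 0
The third differences are constant (-30) and nonzero, while all higher differences vanish, so the minimal degree is 3.

3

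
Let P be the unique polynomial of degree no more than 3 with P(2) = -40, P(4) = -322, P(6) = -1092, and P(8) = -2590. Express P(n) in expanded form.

Write P(n) = an^3 + bn^2 + cn + d. Substituting each data point gives a linear system:
  8a + 4b + 2c + d = -40
  64a + 16b + 4c + d = -322
  216a + 36b + 6c + d = -1092
  512a + 64b + 8c + d = -2590
Solving the system yields a = -5, b = -1, c = 5, d = -6.
So P(n) = -5n³ - n² + 5n - 6.
Check: P(8) = -2590. ✓

P(n) = -5n^3 - n^2 + 5n - 6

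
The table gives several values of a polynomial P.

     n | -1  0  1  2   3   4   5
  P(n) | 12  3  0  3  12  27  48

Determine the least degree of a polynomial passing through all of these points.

2

Forward differences of the values at n = -1, 0, 1, 2, 3, 4, 5:
  P  : 12  3  0  3  12  27  48
  Δ  : -9  -3  3  9  15  21
  Δ^2: 6  6  6  6  6
  Δ^3: 0  0  0  0
  Δ^4: 0  0  0
  Δ^5: 0  0
  Δ^6: 0
The second differences are constant (6) and nonzero, while all higher differences vanish, so the minimal degree is 2.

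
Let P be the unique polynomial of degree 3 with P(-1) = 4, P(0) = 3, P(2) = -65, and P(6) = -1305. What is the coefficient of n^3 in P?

Write P(n) = an^3 + bn^2 + cn + d. Substituting each data point gives a linear system:
  -a + b - c + d = 4
  d = 3
  8a + 4b + 2c + d = -65
  216a + 36b + 6c + d = -1305
Solving the system yields a = -5, b = -6, c = -2, d = 3.
So P(n) = -5n^3 - 6n^2 - 2n + 3.
The leading coefficient is -5.

-5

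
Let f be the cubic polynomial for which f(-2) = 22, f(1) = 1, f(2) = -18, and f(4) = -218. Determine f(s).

Write f(s) = as^3 + bs^2 + cs + d. Substituting each data point gives a linear system:
  -8a + 4b - 2c + d = 22
  a + b + c + d = 1
  8a + 4b + 2c + d = -18
  64a + 16b + 4c + d = -218
Solving the system yields a = -4, b = 1, c = 6, d = -2.
So f(s) = -4s^3 + s^2 + 6s - 2.
Check: f(1) = 1. ✓

f(s) = -4s^3 + s^2 + 6s - 2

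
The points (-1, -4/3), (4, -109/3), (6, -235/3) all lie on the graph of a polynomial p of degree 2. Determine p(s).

Write p(s) = as^2 + bs + c. Substituting each data point gives a linear system:
  a - b + c = -4/3
  16a + 4b + c = -109/3
  36a + 6b + c = -235/3
Solving the system yields a = -2, b = -1, c = -1/3.
So p(s) = -2s^2 - s - 1/3.
Check: p(6) = -235/3. ✓

p(s) = -2s^2 - s - 1/3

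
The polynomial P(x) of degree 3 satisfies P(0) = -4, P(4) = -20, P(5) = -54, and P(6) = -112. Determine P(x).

P(x) = -x^3 + 3x^2 - 4

Write P(x) = ax^3 + bx^2 + cx + d. Substituting each data point gives a linear system:
  d = -4
  64a + 16b + 4c + d = -20
  125a + 25b + 5c + d = -54
  216a + 36b + 6c + d = -112
Solving the system yields a = -1, b = 3, c = 0, d = -4.
So P(x) = -x^3 + 3x^2 - 4.
Check: P(6) = -112. ✓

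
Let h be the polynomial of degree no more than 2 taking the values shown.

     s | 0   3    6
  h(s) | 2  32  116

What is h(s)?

h(s) = 3s^2 + s + 2

Using the Lagrange interpolation formula with nodes 0, 3, 6:
  L_0(s) = (s - 3)(s - 6) / 18
  L_1(s) = s(s - 6) / -9
  L_2(s) = s(s - 3) / 18
Then h(s) = 2·L_0(s) + 32·L_1(s) + 116·L_2(s).
Expanding and collecting terms gives h(s) = 3s^2 + s + 2.
Check: h(0) = 2. ✓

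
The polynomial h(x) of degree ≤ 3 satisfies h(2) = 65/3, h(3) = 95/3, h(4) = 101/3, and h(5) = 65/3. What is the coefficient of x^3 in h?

-1

Write h(x) = ax^3 + bx^2 + cx + d. Substituting each data point gives a linear system:
  8a + 4b + 2c + d = 65/3
  27a + 9b + 3c + d = 95/3
  64a + 16b + 4c + d = 101/3
  125a + 25b + 5c + d = 65/3
Solving the system yields a = -1, b = 5, c = 4, d = 5/3.
So h(x) = -x³ + 5x² + 4x + 5/3.
The leading coefficient is -1.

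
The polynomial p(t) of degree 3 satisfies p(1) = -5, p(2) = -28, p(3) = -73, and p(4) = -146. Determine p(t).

p(t) = -t^3 - 5t^2 - t + 2

Using the Lagrange interpolation formula with nodes 1, 2, 3, 4:
  L_0(t) = (t - 2)(t - 3)(t - 4) / -6
  L_1(t) = (t - 1)(t - 3)(t - 4) / 2
  L_2(t) = (t - 1)(t - 2)(t - 4) / -2
  L_3(t) = (t - 1)(t - 2)(t - 3) / 6
Then p(t) = -5·L_0(t) - 28·L_1(t) - 73·L_2(t) - 146·L_3(t).
Expanding and collecting terms gives p(t) = -t^3 - 5t^2 - t + 2.
Check: p(2) = -28. ✓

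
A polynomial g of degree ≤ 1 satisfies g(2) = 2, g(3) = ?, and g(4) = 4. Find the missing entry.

3

The 2 known points determine the degree-1 polynomial uniquely.
Write g(x) = ax + b. Substituting each data point gives a linear system:
  2a + b = 2
  4a + b = 4
Solving the system yields a = 1, b = 0.
So g(x) = x.
Then g(3) = 3.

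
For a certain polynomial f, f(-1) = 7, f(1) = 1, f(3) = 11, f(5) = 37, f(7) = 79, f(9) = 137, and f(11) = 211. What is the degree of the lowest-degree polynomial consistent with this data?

Forward differences of the values at u = -1, 1, 3, 5, 7, 9, 11:
  f  : 7  1  11  37  79  137  211
  Δ  : -6  10  26  42  58  74
  Δ^2: 16  16  16  16  16
  Δ^3: 0  0  0  0
  Δ^4: 0  0  0
  Δ^5: 0  0
  Δ^6: 0
The second differences are constant (16) and nonzero, while all higher differences vanish, so the minimal degree is 2.

2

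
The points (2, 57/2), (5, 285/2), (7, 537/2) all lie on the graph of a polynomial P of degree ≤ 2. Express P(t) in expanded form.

Write P(t) = at^2 + bt + c. Substituting each data point gives a linear system:
  4a + 2b + c = 57/2
  25a + 5b + c = 285/2
  49a + 7b + c = 537/2
Solving the system yields a = 5, b = 3, c = 5/2.
So P(t) = 5t^2 + 3t + 5/2.
Check: P(2) = 57/2. ✓

P(t) = 5t^2 + 3t + 5/2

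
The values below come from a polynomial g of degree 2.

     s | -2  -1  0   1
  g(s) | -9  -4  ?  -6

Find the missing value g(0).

The 3 known points determine the degree-2 polynomial uniquely.
Write g(s) = as^2 + bs + c. Substituting each data point gives a linear system:
  4a - 2b + c = -9
  a - b + c = -4
  a + b + c = -6
Solving the system yields a = -2, b = -1, c = -3.
So g(s) = -2s^2 - s - 3.
Then g(0) = -3.

-3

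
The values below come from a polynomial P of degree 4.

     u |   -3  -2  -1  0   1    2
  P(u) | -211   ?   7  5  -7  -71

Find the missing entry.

On equispaced nodes a degree-4 polynomial has vanishing fifth forward difference, so
  - P(-3) + 5·P(-2) - 10·P(-1) + 10·P(0) - 5·P(1) + P(2) = 0.
Substituting the known values and solving for P(-2):
  5·P(-2) = -155
  P(-2) = -31.

-31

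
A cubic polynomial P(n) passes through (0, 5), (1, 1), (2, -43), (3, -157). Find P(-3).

Forward differences of the values at n = 0, 1, 2, 3:
  P  : 5  1  -43  -157
  Δ  : -4  -44  -114
  Δ^2: -40  -70
  Δ^3: -30
The third differences are constant, confirming degree 3.
Interpolating (Newton forward form) and evaluating at n = -3 gives P(-3) = 77.

77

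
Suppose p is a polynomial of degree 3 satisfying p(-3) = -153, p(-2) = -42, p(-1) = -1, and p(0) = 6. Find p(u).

Write p(u) = au^3 + bu^2 + cu + d. Substituting each data point gives a linear system:
  -27a + 9b - 3c + d = -153
  -8a + 4b - 2c + d = -42
  -a + b - c + d = -1
  d = 6
Solving the system yields a = 6, b = 1, c = 2, d = 6.
So p(u) = 6u^3 + u^2 + 2u + 6.
Check: p(-3) = -153. ✓

p(u) = 6u^3 + u^2 + 2u + 6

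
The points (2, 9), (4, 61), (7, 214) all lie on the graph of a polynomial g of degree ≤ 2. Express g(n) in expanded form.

Using the Lagrange interpolation formula with nodes 2, 4, 7:
  L_0(n) = (n - 4)(n - 7) / 10
  L_1(n) = (n - 2)(n - 7) / -6
  L_2(n) = (n - 2)(n - 4) / 15
Then g(n) = 9·L_0(n) + 61·L_1(n) + 214·L_2(n).
Expanding and collecting terms gives g(n) = 5n² - 4n - 3.
Check: g(7) = 214. ✓

g(n) = 5n^2 - 4n - 3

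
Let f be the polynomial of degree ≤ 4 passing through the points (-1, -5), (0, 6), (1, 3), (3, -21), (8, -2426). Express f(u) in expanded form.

f(u) = -u^4 + 4u^3 - 6u^2 + 6

Write f(u) = au^4 + bu^3 + cu^2 + du + e. Substituting each data point gives a linear system:
  a - b + c - d + e = -5
  e = 6
  a + b + c + d + e = 3
  81a + 27b + 9c + 3d + e = -21
  4096a + 512b + 64c + 8d + e = -2426
Solving the system yields a = -1, b = 4, c = -6, d = 0, e = 6.
So f(u) = -u^4 + 4u^3 - 6u^2 + 6.
Check: f(-1) = -5. ✓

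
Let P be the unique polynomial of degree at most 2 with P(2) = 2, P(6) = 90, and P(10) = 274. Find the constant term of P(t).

-6

Write P(t) = at^2 + bt + c. Substituting each data point gives a linear system:
  4a + 2b + c = 2
  36a + 6b + c = 90
  100a + 10b + c = 274
Solving the system yields a = 3, b = -2, c = -6.
So P(t) = 3t² - 2t - 6.
The constant term is -6.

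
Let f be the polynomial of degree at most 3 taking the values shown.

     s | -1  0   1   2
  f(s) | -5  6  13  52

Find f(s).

Using the Lagrange interpolation formula with nodes -1, 0, 1, 2:
  L_0(s) = s(s - 1)(s - 2) / -6
  L_1(s) = (s + 1)(s - 1)(s - 2) / 2
  L_2(s) = (s + 1)s(s - 2) / -2
  L_3(s) = (s + 1)s(s - 1) / 6
Then f(s) = -5·L_0(s) + 6·L_1(s) + 13·L_2(s) + 52·L_3(s).
Expanding and collecting terms gives f(s) = 6s³ - 2s² + 3s + 6.
Check: f(2) = 52. ✓

f(s) = 6s^3 - 2s^2 + 3s + 6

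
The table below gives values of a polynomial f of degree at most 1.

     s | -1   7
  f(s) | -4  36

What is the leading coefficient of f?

Write f(s) = as + b. Substituting each data point gives a linear system:
  -a + b = -4
  7a + b = 36
Solving the system yields a = 5, b = 1.
So f(s) = 5s + 1.
The leading coefficient is 5.

5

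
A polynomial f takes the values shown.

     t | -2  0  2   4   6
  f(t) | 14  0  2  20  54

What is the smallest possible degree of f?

2

Forward differences of the values at t = -2, 0, 2, 4, 6:
  f  : 14  0  2  20  54
  Δ  : -14  2  18  34
  Δ^2: 16  16  16
  Δ^3: 0  0
  Δ^4: 0
The second differences are constant (16) and nonzero, while all higher differences vanish, so the minimal degree is 2.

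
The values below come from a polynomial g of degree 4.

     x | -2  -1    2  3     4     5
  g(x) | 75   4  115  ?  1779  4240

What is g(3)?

The 5 known points determine the degree-4 polynomial uniquely.
Write g(x) = ax^4 + bx^3 + cx^2 + dx + e. Substituting each data point gives a linear system:
  16a - 8b + 4c - 2d + e = 75
  a - b + c - d + e = 4
  16a + 8b + 4c + 2d + e = 115
  256a + 64b + 16c + 4d + e = 1779
  625a + 125b + 25c + 5d + e = 4240
Solving the system yields a = 6, b = 4, c = 1, d = -6, e = -5.
So g(x) = 6x^4 + 4x^3 + x^2 - 6x - 5.
Then g(3) = 580.

580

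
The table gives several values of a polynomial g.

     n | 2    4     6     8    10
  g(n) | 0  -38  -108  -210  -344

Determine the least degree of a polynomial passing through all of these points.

2

Forward differences of the values at n = 2, 4, 6, 8, 10:
  g  : 0  -38  -108  -210  -344
  Δ  : -38  -70  -102  -134
  Δ^2: -32  -32  -32
  Δ^3: 0  0
  Δ^4: 0
The second differences are constant (-32) and nonzero, while all higher differences vanish, so the minimal degree is 2.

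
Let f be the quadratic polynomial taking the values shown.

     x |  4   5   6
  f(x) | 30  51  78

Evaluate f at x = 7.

Write f(x) = ax^2 + bx + c. Substituting each data point gives a linear system:
  16a + 4b + c = 30
  25a + 5b + c = 51
  36a + 6b + c = 78
Solving the system yields a = 3, b = -6, c = 6.
So f(x) = 3x^2 - 6x + 6.
Then f(7) = 111.

111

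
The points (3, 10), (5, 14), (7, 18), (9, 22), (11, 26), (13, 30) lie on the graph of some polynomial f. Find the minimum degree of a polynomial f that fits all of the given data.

1

Forward differences of the values at s = 3, 5, 7, 9, 11, 13:
  f  : 10  14  18  22  26  30
  Δ  : 4  4  4  4  4
  Δ^2: 0  0  0  0
  Δ^3: 0  0  0
  Δ^4: 0  0
  Δ^5: 0
The first differences are constant (4) and nonzero, while all higher differences vanish, so the minimal degree is 1.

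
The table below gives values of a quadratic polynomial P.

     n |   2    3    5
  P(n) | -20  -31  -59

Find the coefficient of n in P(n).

Write P(n) = an^2 + bn + c. Substituting each data point gives a linear system:
  4a + 2b + c = -20
  9a + 3b + c = -31
  25a + 5b + c = -59
Solving the system yields a = -1, b = -6, c = -4.
So P(n) = -n^2 - 6n - 4.
The coefficient of n is -6.

-6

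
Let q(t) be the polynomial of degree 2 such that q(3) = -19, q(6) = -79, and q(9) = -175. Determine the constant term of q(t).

5

Write q(t) = at^2 + bt + c. Substituting each data point gives a linear system:
  9a + 3b + c = -19
  36a + 6b + c = -79
  81a + 9b + c = -175
Solving the system yields a = -2, b = -2, c = 5.
So q(t) = -2t² - 2t + 5.
The constant term is 5.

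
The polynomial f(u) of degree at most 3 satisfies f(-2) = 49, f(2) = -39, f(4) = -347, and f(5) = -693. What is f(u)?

Write f(u) = au^3 + bu^2 + cu + d. Substituting each data point gives a linear system:
  -8a + 4b - 2c + d = 49
  8a + 4b + 2c + d = -39
  64a + 16b + 4c + d = -347
  125a + 25b + 5c + d = -693
Solving the system yields a = -6, b = 2, c = 2, d = -3.
So f(u) = -6u^3 + 2u^2 + 2u - 3.
Check: f(2) = -39. ✓

f(u) = -6u^3 + 2u^2 + 2u - 3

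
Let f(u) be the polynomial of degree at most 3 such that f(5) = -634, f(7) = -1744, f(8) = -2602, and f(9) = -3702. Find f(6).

Write f(u) = au^3 + bu^2 + cu + d. Substituting each data point gives a linear system:
  125a + 25b + 5c + d = -634
  343a + 49b + 7c + d = -1744
  512a + 64b + 8c + d = -2602
  729a + 81b + 9c + d = -3702
Solving the system yields a = -5, b = -1, c = 2, d = 6.
So f(u) = -5u^3 - u^2 + 2u + 6.
Then f(6) = -1098.

-1098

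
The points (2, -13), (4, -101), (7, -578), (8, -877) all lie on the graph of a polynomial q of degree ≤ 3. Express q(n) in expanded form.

q(n) = -2n^3 + 3n^2 - 6n + 3

Write q(n) = an^3 + bn^2 + cn + d. Substituting each data point gives a linear system:
  8a + 4b + 2c + d = -13
  64a + 16b + 4c + d = -101
  343a + 49b + 7c + d = -578
  512a + 64b + 8c + d = -877
Solving the system yields a = -2, b = 3, c = -6, d = 3.
So q(n) = -2n^3 + 3n^2 - 6n + 3.
Check: q(7) = -578. ✓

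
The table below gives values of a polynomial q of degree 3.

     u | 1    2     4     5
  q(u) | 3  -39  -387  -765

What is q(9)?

-4477

Using the Lagrange interpolation formula with nodes 1, 2, 4, 5:
  L_0(u) = (u - 2)(u - 4)(u - 5) / -12
  L_1(u) = (u - 1)(u - 4)(u - 5) / 6
  L_2(u) = (u - 1)(u - 2)(u - 5) / -6
  L_3(u) = (u - 1)(u - 2)(u - 4) / 12
Then q(u) = 3·L_0(u) - 39·L_1(u) - 387·L_2(u) - 765·L_3(u).
Expanding and collecting terms gives q(u) = -6u³ - 2u² + 6u + 5.
Evaluating at u = 9: q(9) = -4477.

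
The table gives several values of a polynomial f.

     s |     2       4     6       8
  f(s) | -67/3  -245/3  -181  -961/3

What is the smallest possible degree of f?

Forward differences of the values at s = 2, 4, 6, 8:
  f  : -67/3  -245/3  -181  -961/3
  Δ  : -178/3  -298/3  -418/3
  Δ^2: -40  -40
  Δ^3: 0
The second differences are constant (-40) and nonzero, while all higher differences vanish, so the minimal degree is 2.

2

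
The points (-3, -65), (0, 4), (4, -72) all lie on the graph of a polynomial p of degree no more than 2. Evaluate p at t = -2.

Write p(t) = at^2 + bt + c. Substituting each data point gives a linear system:
  9a - 3b + c = -65
  c = 4
  16a + 4b + c = -72
Solving the system yields a = -6, b = 5, c = 4.
So p(t) = -6t² + 5t + 4.
Then p(-2) = -30.

-30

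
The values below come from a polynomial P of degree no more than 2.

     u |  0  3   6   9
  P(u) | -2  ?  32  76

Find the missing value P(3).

On equispaced nodes a degree-2 polynomial has vanishing third forward difference, so
  - P(0) + 3·P(3) - 3·P(6) + P(9) = 0.
Substituting the known values and solving for P(3):
  3·P(3) = 18
  P(3) = 6.

6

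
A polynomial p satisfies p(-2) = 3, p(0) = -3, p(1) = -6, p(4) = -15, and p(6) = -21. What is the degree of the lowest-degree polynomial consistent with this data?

Divided differences on the nodes -2, 0, 1, 4, 6:
  order 0: 3  -3  -6  -15  -21
  order 1: -3  -3  -3  -3
  order 2: 0  0  0
  order 3: 0  0
  order 4: 0
The order-1 divided differences are all -3 (nonzero) and every higher order vanishes, so the data lies on a polynomial of degree exactly 1.

1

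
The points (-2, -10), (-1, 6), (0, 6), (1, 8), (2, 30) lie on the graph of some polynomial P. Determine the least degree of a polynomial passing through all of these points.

Forward differences of the values at n = -2, -1, 0, 1, 2:
  P  : -10  6  6  8  30
  Δ  : 16  0  2  22
  Δ^2: -16  2  20
  Δ^3: 18  18
  Δ^4: 0
The third differences are constant (18) and nonzero, while all higher differences vanish, so the minimal degree is 3.

3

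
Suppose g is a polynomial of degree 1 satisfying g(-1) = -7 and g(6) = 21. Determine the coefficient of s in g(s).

Write g(s) = as + b. Substituting each data point gives a linear system:
  -a + b = -7
  6a + b = 21
Solving the system yields a = 4, b = -3.
So g(s) = 4s - 3.
The leading coefficient is 4.

4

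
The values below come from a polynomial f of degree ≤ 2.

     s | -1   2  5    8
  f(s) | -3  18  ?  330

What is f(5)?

The 3 known points determine the degree-2 polynomial uniquely.
Write f(s) = as^2 + bs + c. Substituting each data point gives a linear system:
  a - b + c = -3
  4a + 2b + c = 18
  64a + 8b + c = 330
Solving the system yields a = 5, b = 2, c = -6.
So f(s) = 5s^2 + 2s - 6.
Then f(5) = 129.

129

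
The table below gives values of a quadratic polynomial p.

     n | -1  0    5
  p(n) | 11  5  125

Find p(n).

p(n) = 5n^2 - n + 5

Write p(n) = an^2 + bn + c. Substituting each data point gives a linear system:
  a - b + c = 11
  c = 5
  25a + 5b + c = 125
Solving the system yields a = 5, b = -1, c = 5.
So p(n) = 5n^2 - n + 5.
Check: p(-1) = 11. ✓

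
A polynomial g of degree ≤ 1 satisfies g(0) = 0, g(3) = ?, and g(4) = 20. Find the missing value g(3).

The 2 known points determine the degree-1 polynomial uniquely.
Write g(n) = an + b. Substituting each data point gives a linear system:
  b = 0
  4a + b = 20
Solving the system yields a = 5, b = 0.
So g(n) = 5n.
Then g(3) = 15.

15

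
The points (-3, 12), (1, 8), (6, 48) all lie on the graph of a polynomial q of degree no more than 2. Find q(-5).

Using the Lagrange interpolation formula with nodes -3, 1, 6:
  L_0(t) = (t - 1)(t - 6) / 36
  L_1(t) = (t + 3)(t - 6) / -20
  L_2(t) = (t + 3)(t - 1) / 45
Then q(t) = 12·L_0(t) + 8·L_1(t) + 48·L_2(t).
Expanding and collecting terms gives q(t) = t^2 + t + 6.
Evaluating at t = -5: q(-5) = 26.

26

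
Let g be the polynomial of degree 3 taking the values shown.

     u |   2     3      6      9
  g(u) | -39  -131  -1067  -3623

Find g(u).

g(u) = -5u^3 + 3u - 5

Using the Lagrange interpolation formula with nodes 2, 3, 6, 9:
  L_0(u) = (u - 3)(u - 6)(u - 9) / -28
  L_1(u) = (u - 2)(u - 6)(u - 9) / 18
  L_2(u) = (u - 2)(u - 3)(u - 9) / -36
  L_3(u) = (u - 2)(u - 3)(u - 6) / 126
Then g(u) = -39·L_0(u) - 131·L_1(u) - 1067·L_2(u) - 3623·L_3(u).
Expanding and collecting terms gives g(u) = -5u³ + 3u - 5.
Check: g(3) = -131. ✓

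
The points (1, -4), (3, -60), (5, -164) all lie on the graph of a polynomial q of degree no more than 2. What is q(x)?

q(x) = -6x^2 - 4x + 6

Using the Lagrange interpolation formula with nodes 1, 3, 5:
  L_0(x) = (x - 3)(x - 5) / 8
  L_1(x) = (x - 1)(x - 5) / -4
  L_2(x) = (x - 1)(x - 3) / 8
Then q(x) = -4·L_0(x) - 60·L_1(x) - 164·L_2(x).
Expanding and collecting terms gives q(x) = -6x^2 - 4x + 6.
Check: q(1) = -4. ✓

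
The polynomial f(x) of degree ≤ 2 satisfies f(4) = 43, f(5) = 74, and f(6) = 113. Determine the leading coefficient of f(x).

Write f(x) = ax^2 + bx + c. Substituting each data point gives a linear system:
  16a + 4b + c = 43
  25a + 5b + c = 74
  36a + 6b + c = 113
Solving the system yields a = 4, b = -5, c = -1.
So f(x) = 4x^2 - 5x - 1.
The leading coefficient is 4.

4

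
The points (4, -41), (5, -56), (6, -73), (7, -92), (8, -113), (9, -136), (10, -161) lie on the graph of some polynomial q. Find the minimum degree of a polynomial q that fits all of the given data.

2

Forward differences of the values at s = 4, 5, 6, 7, 8, 9, 10:
  q  : -41  -56  -73  -92  -113  -136  -161
  Δ  : -15  -17  -19  -21  -23  -25
  Δ^2: -2  -2  -2  -2  -2
  Δ^3: 0  0  0  0
  Δ^4: 0  0  0
  Δ^5: 0  0
  Δ^6: 0
The second differences are constant (-2) and nonzero, while all higher differences vanish, so the minimal degree is 2.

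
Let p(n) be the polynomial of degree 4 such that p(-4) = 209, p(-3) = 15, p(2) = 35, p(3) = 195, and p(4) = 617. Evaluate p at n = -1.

-13

Using the Lagrange interpolation formula with nodes -4, -3, 2, 3, 4:
  L_0(n) = (n + 3)(n - 2)(n - 3)(n - 4) / 336
  L_1(n) = (n + 4)(n - 2)(n - 3)(n - 4) / -210
  L_2(n) = (n + 4)(n + 3)(n - 3)(n - 4) / 60
  L_3(n) = (n + 4)(n + 3)(n - 2)(n - 4) / -42
  L_4(n) = (n + 4)(n + 3)(n - 2)(n - 3) / 112
Then p(n) = 209·L_0(n) + 15·L_1(n) + 35·L_2(n) + 195·L_3(n) + 617·L_4(n).
Expanding and collecting terms gives p(n) = 2n^4 + 3n^3 - 6n^2 + 3n - 3.
Evaluating at n = -1: p(-1) = -13.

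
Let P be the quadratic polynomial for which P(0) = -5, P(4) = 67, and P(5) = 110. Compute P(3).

34

Using the Lagrange interpolation formula with nodes 0, 4, 5:
  L_0(n) = (n - 4)(n - 5) / 20
  L_1(n) = n(n - 5) / -4
  L_2(n) = n(n - 4) / 5
Then P(n) = -5·L_0(n) + 67·L_1(n) + 110·L_2(n).
Expanding and collecting terms gives P(n) = 5n² - 2n - 5.
Evaluating at n = 3: P(3) = 34.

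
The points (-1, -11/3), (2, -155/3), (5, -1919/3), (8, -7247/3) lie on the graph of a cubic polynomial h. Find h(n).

h(n) = -4n^3 - 6n^2 + 2n + 1/3

Using the Lagrange interpolation formula with nodes -1, 2, 5, 8:
  L_0(n) = (n - 2)(n - 5)(n - 8) / -162
  L_1(n) = (n + 1)(n - 5)(n - 8) / 54
  L_2(n) = (n + 1)(n - 2)(n - 8) / -54
  L_3(n) = (n + 1)(n - 2)(n - 5) / 162
Then h(n) = -11/3·L_0(n) - 155/3·L_1(n) - 1919/3·L_2(n) - 7247/3·L_3(n).
Expanding and collecting terms gives h(n) = -4n^3 - 6n^2 + 2n + 1/3.
Check: h(8) = -7247/3. ✓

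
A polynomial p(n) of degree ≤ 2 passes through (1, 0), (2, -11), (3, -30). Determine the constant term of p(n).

3

Write p(n) = an^2 + bn + c. Substituting each data point gives a linear system:
  a + b + c = 0
  4a + 2b + c = -11
  9a + 3b + c = -30
Solving the system yields a = -4, b = 1, c = 3.
So p(n) = -4n² + n + 3.
The constant term is 3.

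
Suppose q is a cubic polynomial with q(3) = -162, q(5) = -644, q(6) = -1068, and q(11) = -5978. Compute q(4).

Using the Lagrange interpolation formula with nodes 3, 5, 6, 11:
  L_0(n) = (n - 5)(n - 6)(n - 11) / -48
  L_1(n) = (n - 3)(n - 6)(n - 11) / 12
  L_2(n) = (n - 3)(n - 5)(n - 11) / -15
  L_3(n) = (n - 3)(n - 5)(n - 6) / 240
Then q(n) = -162·L_0(n) - 644·L_1(n) - 1068·L_2(n) - 5978·L_3(n).
Expanding and collecting terms gives q(n) = -4n^3 - 5n^2 - 5n + 6.
Evaluating at n = 4: q(4) = -350.

-350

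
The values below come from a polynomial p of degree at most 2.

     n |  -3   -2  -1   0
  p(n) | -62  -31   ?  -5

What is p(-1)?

-12

The 3 known points determine the degree-2 polynomial uniquely.
Write p(n) = an^2 + bn + c. Substituting each data point gives a linear system:
  9a - 3b + c = -62
  4a - 2b + c = -31
  c = -5
Solving the system yields a = -6, b = 1, c = -5.
So p(n) = -6n^2 + n - 5.
Then p(-1) = -12.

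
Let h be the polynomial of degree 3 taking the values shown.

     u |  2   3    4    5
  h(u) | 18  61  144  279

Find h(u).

h(u) = 2u^3 + 2u^2 - 5u + 4

Using the Lagrange interpolation formula with nodes 2, 3, 4, 5:
  L_0(u) = (u - 3)(u - 4)(u - 5) / -6
  L_1(u) = (u - 2)(u - 4)(u - 5) / 2
  L_2(u) = (u - 2)(u - 3)(u - 5) / -2
  L_3(u) = (u - 2)(u - 3)(u - 4) / 6
Then h(u) = 18·L_0(u) + 61·L_1(u) + 144·L_2(u) + 279·L_3(u).
Expanding and collecting terms gives h(u) = 2u^3 + 2u^2 - 5u + 4.
Check: h(3) = 61. ✓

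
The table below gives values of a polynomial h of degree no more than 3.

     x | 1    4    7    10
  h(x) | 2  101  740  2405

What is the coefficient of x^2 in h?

-6

Write h(x) = ax^3 + bx^2 + cx + d. Substituting each data point gives a linear system:
  a + b + c + d = 2
  64a + 16b + 4c + d = 101
  343a + 49b + 7c + d = 740
  1000a + 100b + 10c + d = 2405
Solving the system yields a = 3, b = -6, c = 0, d = 5.
So h(x) = 3x³ - 6x² + 5.
The coefficient of x^2 is -6.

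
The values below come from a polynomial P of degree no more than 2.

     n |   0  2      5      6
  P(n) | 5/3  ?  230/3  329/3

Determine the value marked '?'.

41/3

The 3 known points determine the degree-2 polynomial uniquely.
Write P(n) = an^2 + bn + c. Substituting each data point gives a linear system:
  c = 5/3
  25a + 5b + c = 230/3
  36a + 6b + c = 329/3
Solving the system yields a = 3, b = 0, c = 5/3.
So P(n) = 3n^2 + 5/3.
Then P(2) = 41/3.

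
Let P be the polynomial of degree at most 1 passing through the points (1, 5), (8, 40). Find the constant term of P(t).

Write P(t) = at + b. Substituting each data point gives a linear system:
  a + b = 5
  8a + b = 40
Solving the system yields a = 5, b = 0.
So P(t) = 5t.
The constant term is 0.

0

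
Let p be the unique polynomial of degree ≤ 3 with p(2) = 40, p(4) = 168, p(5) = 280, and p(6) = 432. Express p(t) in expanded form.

p(t) = t^3 + 5t^2 + 6t

Using the Lagrange interpolation formula with nodes 2, 4, 5, 6:
  L_0(t) = (t - 4)(t - 5)(t - 6) / -24
  L_1(t) = (t - 2)(t - 5)(t - 6) / 4
  L_2(t) = (t - 2)(t - 4)(t - 6) / -3
  L_3(t) = (t - 2)(t - 4)(t - 5) / 8
Then p(t) = 40·L_0(t) + 168·L_1(t) + 280·L_2(t) + 432·L_3(t).
Expanding and collecting terms gives p(t) = t^3 + 5t^2 + 6t.
Check: p(5) = 280. ✓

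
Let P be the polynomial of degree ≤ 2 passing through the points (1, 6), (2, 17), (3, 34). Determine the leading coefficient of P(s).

3

Write P(s) = as^2 + bs + c. Substituting each data point gives a linear system:
  a + b + c = 6
  4a + 2b + c = 17
  9a + 3b + c = 34
Solving the system yields a = 3, b = 2, c = 1.
So P(s) = 3s^2 + 2s + 1.
The leading coefficient is 3.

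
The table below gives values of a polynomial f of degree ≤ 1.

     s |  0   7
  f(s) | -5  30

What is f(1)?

0

Write f(s) = as + b. Substituting each data point gives a linear system:
  b = -5
  7a + b = 30
Solving the system yields a = 5, b = -5.
So f(s) = 5s - 5.
Then f(1) = 0.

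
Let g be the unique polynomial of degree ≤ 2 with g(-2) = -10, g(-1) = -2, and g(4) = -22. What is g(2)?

Write g(s) = as^2 + bs + c. Substituting each data point gives a linear system:
  4a - 2b + c = -10
  a - b + c = -2
  16a + 4b + c = -22
Solving the system yields a = -2, b = 2, c = 2.
So g(s) = -2s^2 + 2s + 2.
Then g(2) = -2.

-2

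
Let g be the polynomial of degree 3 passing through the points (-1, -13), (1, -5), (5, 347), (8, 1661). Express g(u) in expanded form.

Using the Lagrange interpolation formula with nodes -1, 1, 5, 8:
  L_0(u) = (u - 1)(u - 5)(u - 8) / -108
  L_1(u) = (u + 1)(u - 5)(u - 8) / 56
  L_2(u) = (u + 1)(u - 1)(u - 8) / -72
  L_3(u) = (u + 1)(u - 1)(u - 5) / 189
Then g(u) = -13·L_0(u) - 5·L_1(u) + 347·L_2(u) + 1661·L_3(u).
Expanding and collecting terms gives g(u) = 4u^3 - 6u^2 - 3.
Check: g(8) = 1661. ✓

g(u) = 4u^3 - 6u^2 - 3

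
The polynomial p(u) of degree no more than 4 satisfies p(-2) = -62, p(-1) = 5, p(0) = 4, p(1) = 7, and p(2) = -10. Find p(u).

Using the Lagrange interpolation formula with nodes -2, -1, 0, 1, 2:
  L_0(u) = (u + 1)u(u - 1)(u - 2) / 24
  L_1(u) = (u + 2)u(u - 1)(u - 2) / -6
  L_2(u) = (u + 2)(u + 1)(u - 1)(u - 2) / 4
  L_3(u) = (u + 2)(u + 1)u(u - 2) / -6
  L_4(u) = (u + 2)(u + 1)u(u - 1) / 24
Then p(u) = -62·L_0(u) + 5·L_1(u) + 4·L_2(u) + 7·L_3(u) - 10·L_4(u).
Expanding and collecting terms gives p(u) = -4u⁴ + 4u³ + 6u² - 3u + 4.
Check: p(0) = 4. ✓

p(u) = -4u^4 + 4u^3 + 6u^2 - 3u + 4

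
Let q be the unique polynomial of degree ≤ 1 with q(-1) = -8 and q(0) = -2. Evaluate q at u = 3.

Write q(u) = au + b. Substituting each data point gives a linear system:
  -a + b = -8
  b = -2
Solving the system yields a = 6, b = -2.
So q(u) = 6u - 2.
Then q(3) = 16.

16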